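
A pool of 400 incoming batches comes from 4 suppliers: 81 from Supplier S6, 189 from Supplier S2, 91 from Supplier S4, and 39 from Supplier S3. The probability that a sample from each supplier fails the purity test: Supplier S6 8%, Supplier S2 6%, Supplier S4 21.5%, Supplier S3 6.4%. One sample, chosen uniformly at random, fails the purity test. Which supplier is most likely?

Unnormalized posteriors (prior × likelihood):
  Supplier S6: 0.2025 × 0.08 = 0.0162
  Supplier S2: 0.4725 × 0.06 = 0.02835
  Supplier S4: 0.2275 × 0.215 = 0.0489125
  Supplier S3: 0.0975 × 0.064 = 0.00624
Sum = 0.0997025.
Largest term belongs to Supplier S4, so Supplier S4 is most probable.

Supplier S4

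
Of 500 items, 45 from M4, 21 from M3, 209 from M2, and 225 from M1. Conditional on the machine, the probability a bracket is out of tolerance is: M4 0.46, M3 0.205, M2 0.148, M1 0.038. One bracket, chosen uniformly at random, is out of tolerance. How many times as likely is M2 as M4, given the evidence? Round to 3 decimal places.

1.494

Unnormalized posteriors (prior × likelihood):
  M4: 0.09 × 0.46 = 0.0414
  M3: 0.042 × 0.205 = 0.00861
  M2: 0.418 × 0.148 = 0.061864
  M1: 0.45 × 0.038 = 0.0171
Total = 0.128974.
The ratio is 0.061864 / 0.0414 (the normalizer cancels) = 1.494.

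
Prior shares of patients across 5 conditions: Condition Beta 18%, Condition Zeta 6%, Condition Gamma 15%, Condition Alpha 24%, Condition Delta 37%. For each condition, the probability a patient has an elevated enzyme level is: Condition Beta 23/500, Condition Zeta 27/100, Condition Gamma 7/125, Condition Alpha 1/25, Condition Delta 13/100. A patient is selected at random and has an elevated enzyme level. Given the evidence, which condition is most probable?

Compute prior × likelihood for every hypothesis:
  Condition Beta: 0.18 × 0.046 = 0.00828
  Condition Zeta: 0.06 × 0.27 = 0.0162
  Condition Gamma: 0.15 × 0.056 = 0.0084
  Condition Alpha: 0.24 × 0.04 = 0.0096
  Condition Delta: 0.37 × 0.13 = 0.0481
Sum = 0.09058.
Largest term belongs to Condition Delta, so Condition Delta is most probable.

Condition Delta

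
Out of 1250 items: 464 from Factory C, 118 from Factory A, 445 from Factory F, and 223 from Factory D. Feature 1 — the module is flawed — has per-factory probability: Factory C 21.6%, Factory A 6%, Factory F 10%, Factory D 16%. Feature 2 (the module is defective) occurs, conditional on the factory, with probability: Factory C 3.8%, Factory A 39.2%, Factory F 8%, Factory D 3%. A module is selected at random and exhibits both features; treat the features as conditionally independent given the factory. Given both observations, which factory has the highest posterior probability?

Factory C

Compute prior × likelihood for every hypothesis:
  Factory C: 0.3712 × 0.216 × 0.038 = 0.0030468096
  Factory A: 0.0944 × 0.06 × 0.392 = 0.002220288
  Factory F: 0.356 × 0.1 × 0.08 = 0.002848
  Factory D: 0.1784 × 0.16 × 0.03 = 0.00085632
Total = 0.0089714176.
Largest term belongs to Factory C, so Factory C is most probable.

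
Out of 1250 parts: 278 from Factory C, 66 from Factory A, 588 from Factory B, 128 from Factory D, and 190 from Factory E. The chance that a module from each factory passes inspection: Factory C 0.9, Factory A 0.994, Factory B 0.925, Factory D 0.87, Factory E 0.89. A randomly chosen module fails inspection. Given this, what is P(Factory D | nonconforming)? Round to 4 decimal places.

0.1515

Taking complements, P(nonconforming | each) = Factory C 0.1, Factory A 0.006, Factory B 0.075, Factory D 0.13, Factory E 0.11.
Compute prior × likelihood for every hypothesis:
  Factory C: 0.2224 × 0.1 = 0.02224
  Factory A: 0.0528 × 0.006 = 0.0003168
  Factory B: 0.4704 × 0.075 = 0.03528
  Factory D: 0.1024 × 0.13 = 0.013312
  Factory E: 0.152 × 0.11 = 0.01672
Normalizing constant = 0.0878688.
P(Factory D | evidence) = 0.013312 / 0.0878688 ≈ 0.1515.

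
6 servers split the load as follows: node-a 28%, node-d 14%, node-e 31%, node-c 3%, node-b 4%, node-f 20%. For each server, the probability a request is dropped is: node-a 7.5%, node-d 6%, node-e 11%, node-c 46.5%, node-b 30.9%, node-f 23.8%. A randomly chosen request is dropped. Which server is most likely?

By Bayes' rule, posterior ∝ prior × likelihood:
  node-a: 0.28 × 0.075 = 0.021
  node-d: 0.14 × 0.06 = 0.0084
  node-e: 0.31 × 0.11 = 0.0341
  node-c: 0.03 × 0.465 = 0.01395
  node-b: 0.04 × 0.309 = 0.01236
  node-f: 0.2 × 0.238 = 0.0476
Normalizing constant = 0.13741.
Largest term belongs to node-f, so node-f is most probable.

node-f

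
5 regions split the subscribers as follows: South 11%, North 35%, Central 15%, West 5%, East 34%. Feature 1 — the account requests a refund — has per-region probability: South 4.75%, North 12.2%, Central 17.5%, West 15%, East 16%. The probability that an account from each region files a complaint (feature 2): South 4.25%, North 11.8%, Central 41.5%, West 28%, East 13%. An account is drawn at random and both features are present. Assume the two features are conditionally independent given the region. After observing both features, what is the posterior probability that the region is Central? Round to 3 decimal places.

By Bayes' rule, posterior ∝ prior × likelihood:
  South: 0.11 × 0.0475 × 0.0425 = 0.0002220625
  North: 0.35 × 0.122 × 0.118 = 0.0050386
  Central: 0.15 × 0.175 × 0.415 = 0.01089375
  West: 0.05 × 0.15 × 0.28 = 0.0021
  East: 0.34 × 0.16 × 0.13 = 0.007072
Sum = 0.0253264125.
P(Central | evidence) = 0.01089375 / 0.0253264125 ≈ 0.430.

0.430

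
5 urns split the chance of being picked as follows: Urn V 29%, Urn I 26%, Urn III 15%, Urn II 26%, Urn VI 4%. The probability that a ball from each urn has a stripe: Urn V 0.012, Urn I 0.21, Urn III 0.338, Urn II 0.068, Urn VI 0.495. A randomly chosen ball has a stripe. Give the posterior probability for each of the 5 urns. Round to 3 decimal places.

Urn V 0.024, Urn I 0.373, Urn III 0.347, Urn II 0.121, Urn VI 0.135

Compute prior × likelihood for every hypothesis:
  Urn V: 0.29 × 0.012 = 0.00348
  Urn I: 0.26 × 0.21 = 0.0546
  Urn III: 0.15 × 0.338 = 0.0507
  Urn II: 0.26 × 0.068 = 0.01768
  Urn VI: 0.04 × 0.495 = 0.0198
Sum = 0.14626.
P(Urn V | striped) = 0.00348/0.14626 ≈ 0.024
P(Urn I | striped) = 0.0546/0.14626 ≈ 0.373
P(Urn III | striped) = 0.0507/0.14626 ≈ 0.347
P(Urn II | striped) = 0.01768/0.14626 ≈ 0.121
P(Urn VI | striped) = 0.0198/0.14626 ≈ 0.135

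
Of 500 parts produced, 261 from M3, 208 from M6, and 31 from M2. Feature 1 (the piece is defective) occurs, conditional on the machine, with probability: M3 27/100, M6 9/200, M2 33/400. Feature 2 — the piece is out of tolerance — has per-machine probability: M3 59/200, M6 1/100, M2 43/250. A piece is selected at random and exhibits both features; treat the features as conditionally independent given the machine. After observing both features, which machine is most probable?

Unnormalized posteriors (prior × likelihood):
  M3: 0.522 × 0.27 × 0.295 = 0.0415773
  M6: 0.416 × 0.045 × 0.01 = 0.0001872
  M2: 0.062 × 0.0825 × 0.172 = 0.00087978
Sum = 0.04264428.
Largest term belongs to M3, so M3 is most probable.

M3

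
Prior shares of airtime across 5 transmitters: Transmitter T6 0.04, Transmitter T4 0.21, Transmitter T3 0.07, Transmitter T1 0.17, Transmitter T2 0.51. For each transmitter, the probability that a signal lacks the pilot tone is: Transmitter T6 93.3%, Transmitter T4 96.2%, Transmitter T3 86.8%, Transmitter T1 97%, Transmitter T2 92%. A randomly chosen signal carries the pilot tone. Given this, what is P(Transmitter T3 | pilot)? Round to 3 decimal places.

Taking complements, P(pilot | each) = Transmitter T6 0.067, Transmitter T4 0.038, Transmitter T3 0.132, Transmitter T1 0.03, Transmitter T2 0.08.
Unnormalized posteriors (prior × likelihood):
  Transmitter T6: 0.04 × 0.067 = 0.00268
  Transmitter T4: 0.21 × 0.038 = 0.00798
  Transmitter T3: 0.07 × 0.132 = 0.00924
  Transmitter T1: 0.17 × 0.03 = 0.0051
  Transmitter T2: 0.51 × 0.08 = 0.0408
Normalizing constant = 0.0658.
P(Transmitter T3 | evidence) = 0.00924 / 0.0658 ≈ 0.140.

0.140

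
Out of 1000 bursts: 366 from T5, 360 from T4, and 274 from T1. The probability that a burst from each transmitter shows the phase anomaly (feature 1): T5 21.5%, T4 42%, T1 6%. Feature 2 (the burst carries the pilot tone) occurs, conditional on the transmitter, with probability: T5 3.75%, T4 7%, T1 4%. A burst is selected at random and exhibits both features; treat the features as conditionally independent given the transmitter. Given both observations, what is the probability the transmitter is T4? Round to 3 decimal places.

0.746

Compute prior × likelihood for every hypothesis:
  T5: 0.366 × 0.215 × 0.0375 = 0.002950875
  T4: 0.36 × 0.42 × 0.07 = 0.010584
  T1: 0.274 × 0.06 × 0.04 = 0.0006576
Normalizing constant = 0.014192475.
P(T4 | evidence) = 0.010584 / 0.014192475 ≈ 0.746.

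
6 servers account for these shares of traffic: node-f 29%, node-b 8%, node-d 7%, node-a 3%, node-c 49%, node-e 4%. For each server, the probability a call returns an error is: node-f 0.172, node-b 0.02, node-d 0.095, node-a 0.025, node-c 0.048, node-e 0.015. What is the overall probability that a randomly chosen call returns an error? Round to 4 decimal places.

0.0830

By Bayes' rule, posterior ∝ prior × likelihood:
  node-f: 0.29 × 0.172 = 0.04988
  node-b: 0.08 × 0.02 = 0.0016
  node-d: 0.07 × 0.095 = 0.00665
  node-a: 0.03 × 0.025 = 0.00075
  node-c: 0.49 × 0.048 = 0.02352
  node-e: 0.04 × 0.015 = 0.0006
P(error) = 0.04988 + 0.0016 + 0.00665 + 0.00075 + 0.02352 + 0.0006 = 0.083 → 0.0830.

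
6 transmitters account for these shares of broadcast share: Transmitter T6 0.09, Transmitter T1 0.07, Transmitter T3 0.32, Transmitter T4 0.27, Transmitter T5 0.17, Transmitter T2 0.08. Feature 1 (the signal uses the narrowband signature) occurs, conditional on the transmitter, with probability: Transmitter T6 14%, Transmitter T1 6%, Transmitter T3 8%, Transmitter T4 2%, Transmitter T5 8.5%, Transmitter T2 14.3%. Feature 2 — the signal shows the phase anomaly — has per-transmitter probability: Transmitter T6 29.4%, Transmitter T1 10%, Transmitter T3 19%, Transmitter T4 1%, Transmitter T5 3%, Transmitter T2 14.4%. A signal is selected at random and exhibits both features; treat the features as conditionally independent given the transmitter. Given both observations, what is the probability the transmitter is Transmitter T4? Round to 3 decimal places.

Unnormalized posteriors (prior × likelihood):
  Transmitter T6: 0.09 × 0.14 × 0.294 = 0.0037044
  Transmitter T1: 0.07 × 0.06 × 0.1 = 0.00042
  Transmitter T3: 0.32 × 0.08 × 0.19 = 0.004864
  Transmitter T4: 0.27 × 0.02 × 0.01 = 0.000054
  Transmitter T5: 0.17 × 0.085 × 0.03 = 0.0004335
  Transmitter T2: 0.08 × 0.143 × 0.144 = 0.00164736
Sum = 0.01112326.
P(Transmitter T4 | evidence) = 0.000054 / 0.01112326 ≈ 0.005.

0.005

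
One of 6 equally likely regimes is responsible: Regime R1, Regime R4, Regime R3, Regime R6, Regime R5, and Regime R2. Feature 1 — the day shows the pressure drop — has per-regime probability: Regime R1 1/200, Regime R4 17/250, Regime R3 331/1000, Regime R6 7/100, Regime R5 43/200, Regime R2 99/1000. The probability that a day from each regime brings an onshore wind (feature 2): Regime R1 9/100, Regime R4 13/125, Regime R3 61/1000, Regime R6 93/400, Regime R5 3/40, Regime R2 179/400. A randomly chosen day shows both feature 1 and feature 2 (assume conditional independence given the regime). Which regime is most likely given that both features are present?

Regime R2

With a uniform prior (1/6 each), posterior ∝ likelihood:
  Regime R1: 0.005 × 0.09 = 0.00045
  Regime R4: 0.068 × 0.104 = 0.007072
  Regime R3: 0.331 × 0.061 = 0.020191
  Regime R6: 0.07 × 0.2325 = 0.016275
  Regime R5: 0.215 × 0.075 = 0.016125
  Regime R2: 0.099 × 0.4475 = 0.0443025
Sum = 0.1044155.
Largest term belongs to Regime R2, so Regime R2 is most probable.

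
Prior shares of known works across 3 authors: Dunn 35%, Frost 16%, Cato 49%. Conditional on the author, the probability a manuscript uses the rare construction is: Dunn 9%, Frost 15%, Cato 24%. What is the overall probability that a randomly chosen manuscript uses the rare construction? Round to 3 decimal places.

By Bayes' rule, posterior ∝ prior × likelihood:
  Dunn: 0.35 × 0.09 = 0.0315
  Frost: 0.16 × 0.15 = 0.024
  Cato: 0.49 × 0.24 = 0.1176
P(rare-form) = 0.0315 + 0.024 + 0.1176 = 0.1731 → 0.173.

0.173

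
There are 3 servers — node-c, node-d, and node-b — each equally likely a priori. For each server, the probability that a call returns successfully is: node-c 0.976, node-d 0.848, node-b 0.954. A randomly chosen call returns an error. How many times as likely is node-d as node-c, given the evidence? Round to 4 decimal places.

Taking complements, P(error | each) = node-c 0.024, node-d 0.152, node-b 0.046.
Since the prior is uniform, the posterior is proportional to the likelihood:
  node-c: 0.024
  node-d: 0.152
  node-b: 0.046
Normalizing constant = 0.222.
The ratio is 0.152 / 0.024 (the normalizer cancels) = 6.3333.

6.3333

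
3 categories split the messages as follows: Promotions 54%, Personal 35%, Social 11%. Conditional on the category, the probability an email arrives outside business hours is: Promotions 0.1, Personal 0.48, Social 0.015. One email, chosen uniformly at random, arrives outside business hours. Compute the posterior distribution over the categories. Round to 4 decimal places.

Unnormalized posteriors (prior × likelihood):
  Promotions: 0.54 × 0.1 = 0.054
  Personal: 0.35 × 0.48 = 0.168
  Social: 0.11 × 0.015 = 0.00165
Sum = 0.22365.
P(Promotions | off-hours) = 0.054/0.22365 ≈ 0.2414
P(Personal | off-hours) = 0.168/0.22365 ≈ 0.7512
P(Social | off-hours) = 0.00165/0.22365 ≈ 0.0074

Promotions 0.2414, Personal 0.7512, Social 0.0074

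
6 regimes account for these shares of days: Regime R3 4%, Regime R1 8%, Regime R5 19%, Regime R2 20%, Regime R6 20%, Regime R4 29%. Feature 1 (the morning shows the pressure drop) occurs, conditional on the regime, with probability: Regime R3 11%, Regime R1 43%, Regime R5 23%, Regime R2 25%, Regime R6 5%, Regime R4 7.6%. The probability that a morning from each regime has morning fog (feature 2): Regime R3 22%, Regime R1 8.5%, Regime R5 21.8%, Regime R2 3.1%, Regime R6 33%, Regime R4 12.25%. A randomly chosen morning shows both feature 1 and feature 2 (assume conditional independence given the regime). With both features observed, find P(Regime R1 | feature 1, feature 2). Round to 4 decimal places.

Prior × likelihood for each hypothesis:
  Regime R3: 0.04 × 0.11 × 0.22 = 0.000968
  Regime R1: 0.08 × 0.43 × 0.085 = 0.002924
  Regime R5: 0.19 × 0.23 × 0.218 = 0.0095266
  Regime R2: 0.2 × 0.25 × 0.031 = 0.00155
  Regime R6: 0.2 × 0.05 × 0.33 = 0.0033
  Regime R4: 0.29 × 0.076 × 0.1225 = 0.0026999
Total = 0.0209685.
P(Regime R1 | evidence) = 0.002924 / 0.0209685 ≈ 0.1394.

0.1394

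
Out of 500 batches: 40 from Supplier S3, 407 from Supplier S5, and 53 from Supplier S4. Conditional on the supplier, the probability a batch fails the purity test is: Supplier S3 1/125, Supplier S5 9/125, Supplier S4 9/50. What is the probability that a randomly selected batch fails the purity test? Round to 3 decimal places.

By Bayes' rule, posterior ∝ prior × likelihood:
  Supplier S3: 0.08 × 0.008 = 0.00064
  Supplier S5: 0.814 × 0.072 = 0.058608
  Supplier S4: 0.106 × 0.18 = 0.01908
P(off-spec) = 0.00064 + 0.058608 + 0.01908 = 0.078328 → 0.078.

0.078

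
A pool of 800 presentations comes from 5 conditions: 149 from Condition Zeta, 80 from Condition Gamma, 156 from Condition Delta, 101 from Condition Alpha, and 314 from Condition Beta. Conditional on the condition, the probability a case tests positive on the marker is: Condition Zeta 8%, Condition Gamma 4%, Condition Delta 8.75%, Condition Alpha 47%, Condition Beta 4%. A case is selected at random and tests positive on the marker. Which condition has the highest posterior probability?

Unnormalized posteriors (prior × likelihood):
  Condition Zeta: 0.18625 × 0.08 = 0.0149
  Condition Gamma: 0.1 × 0.04 = 0.004
  Condition Delta: 0.195 × 0.0875 = 0.0170625
  Condition Alpha: 0.12625 × 0.47 = 0.0593375
  Condition Beta: 0.3925 × 0.04 = 0.0157
Sum = 0.111.
Largest term belongs to Condition Alpha, so Condition Alpha is most probable.

Condition Alpha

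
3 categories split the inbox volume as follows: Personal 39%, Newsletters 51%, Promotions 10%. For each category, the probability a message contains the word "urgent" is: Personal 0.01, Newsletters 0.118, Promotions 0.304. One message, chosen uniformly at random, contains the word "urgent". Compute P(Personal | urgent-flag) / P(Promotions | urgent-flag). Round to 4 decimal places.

Prior × likelihood for each hypothesis:
  Personal: 0.39 × 0.01 = 0.0039
  Newsletters: 0.51 × 0.118 = 0.06018
  Promotions: 0.1 × 0.304 = 0.0304
Total = 0.09448.
The ratio is 0.0039 / 0.0304 (the normalizer cancels) = 0.1283.

0.1283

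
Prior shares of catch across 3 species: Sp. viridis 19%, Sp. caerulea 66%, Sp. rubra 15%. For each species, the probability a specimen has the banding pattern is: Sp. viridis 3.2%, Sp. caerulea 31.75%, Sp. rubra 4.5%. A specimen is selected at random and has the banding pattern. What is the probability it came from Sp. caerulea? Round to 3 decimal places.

0.942

Prior × likelihood for each hypothesis:
  Sp. viridis: 0.19 × 0.032 = 0.00608
  Sp. caerulea: 0.66 × 0.3175 = 0.20955
  Sp. rubra: 0.15 × 0.045 = 0.00675
Total = 0.22238.
P(Sp. caerulea | evidence) = 0.20955 / 0.22238 ≈ 0.942.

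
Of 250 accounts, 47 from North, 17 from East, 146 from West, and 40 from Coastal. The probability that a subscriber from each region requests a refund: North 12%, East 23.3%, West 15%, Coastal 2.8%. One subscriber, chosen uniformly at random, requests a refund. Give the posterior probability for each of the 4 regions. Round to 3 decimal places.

By Bayes' rule, posterior ∝ prior × likelihood:
  North: 0.188 × 0.12 = 0.02256
  East: 0.068 × 0.233 = 0.015844
  West: 0.584 × 0.15 = 0.0876
  Coastal: 0.16 × 0.028 = 0.00448
Normalizing constant = 0.130484.
P(North | refund) = 0.02256/0.130484 ≈ 0.173
P(East | refund) = 0.015844/0.130484 ≈ 0.121
P(West | refund) = 0.0876/0.130484 ≈ 0.671
P(Coastal | refund) = 0.00448/0.130484 ≈ 0.034

North 0.173, East 0.121, West 0.671, Coastal 0.034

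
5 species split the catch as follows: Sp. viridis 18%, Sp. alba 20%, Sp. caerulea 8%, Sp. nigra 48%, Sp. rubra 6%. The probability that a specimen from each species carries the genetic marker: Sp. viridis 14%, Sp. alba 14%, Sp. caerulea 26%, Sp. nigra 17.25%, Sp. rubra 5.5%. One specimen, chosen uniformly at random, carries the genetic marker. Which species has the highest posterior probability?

Sp. nigra

Prior × likelihood for each hypothesis:
  Sp. viridis: 0.18 × 0.14 = 0.0252
  Sp. alba: 0.2 × 0.14 = 0.028
  Sp. caerulea: 0.08 × 0.26 = 0.0208
  Sp. nigra: 0.48 × 0.1725 = 0.0828
  Sp. rubra: 0.06 × 0.055 = 0.0033
Total = 0.1601.
Largest term belongs to Sp. nigra, so Sp. nigra is most probable.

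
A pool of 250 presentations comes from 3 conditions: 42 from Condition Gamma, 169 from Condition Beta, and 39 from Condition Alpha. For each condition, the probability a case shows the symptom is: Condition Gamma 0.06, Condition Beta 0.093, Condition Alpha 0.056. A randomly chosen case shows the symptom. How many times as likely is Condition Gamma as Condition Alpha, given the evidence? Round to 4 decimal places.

1.1538

Unnormalized posteriors (prior × likelihood):
  Condition Gamma: 0.168 × 0.06 = 0.01008
  Condition Beta: 0.676 × 0.093 = 0.062868
  Condition Alpha: 0.156 × 0.056 = 0.008736
Normalizing constant = 0.081684.
The ratio is 0.01008 / 0.008736 (the normalizer cancels) = 1.1538.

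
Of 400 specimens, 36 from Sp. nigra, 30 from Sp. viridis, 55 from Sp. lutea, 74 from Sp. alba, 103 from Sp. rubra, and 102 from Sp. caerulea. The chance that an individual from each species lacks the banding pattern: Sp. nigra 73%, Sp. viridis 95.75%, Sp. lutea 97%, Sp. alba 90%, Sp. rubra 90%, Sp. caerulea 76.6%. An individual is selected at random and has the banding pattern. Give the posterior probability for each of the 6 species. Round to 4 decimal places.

Taking complements, P(banded | each) = Sp. nigra 0.27, Sp. viridis 0.0425, Sp. lutea 0.03, Sp. alba 0.1, Sp. rubra 0.1, Sp. caerulea 0.234.
Unnormalized posteriors (prior × likelihood):
  Sp. nigra: 0.09 × 0.27 = 0.0243
  Sp. viridis: 0.075 × 0.0425 = 0.0031875
  Sp. lutea: 0.1375 × 0.03 = 0.004125
  Sp. alba: 0.185 × 0.1 = 0.0185
  Sp. rubra: 0.2575 × 0.1 = 0.02575
  Sp. caerulea: 0.255 × 0.234 = 0.05967
Sum = 0.1355325.
P(Sp. nigra | banded) = 0.0243/0.1355325 ≈ 0.1793
P(Sp. viridis | banded) = 0.0031875/0.1355325 ≈ 0.0235
P(Sp. lutea | banded) = 0.004125/0.1355325 ≈ 0.0304
P(Sp. alba | banded) = 0.0185/0.1355325 ≈ 0.1365
P(Sp. rubra | banded) = 0.02575/0.1355325 ≈ 0.1900
P(Sp. caerulea | banded) = 0.05967/0.1355325 ≈ 0.4403

Sp. nigra 0.1793, Sp. viridis 0.0235, Sp. lutea 0.0304, Sp. alba 0.1365, Sp. rubra 0.1900, Sp. caerulea 0.4403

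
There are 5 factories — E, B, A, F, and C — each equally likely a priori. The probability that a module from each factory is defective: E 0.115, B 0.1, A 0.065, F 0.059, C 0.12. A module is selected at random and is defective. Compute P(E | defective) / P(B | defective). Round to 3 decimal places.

1.150

Since the prior is uniform, the posterior is proportional to the likelihood:
  E: 0.115
  B: 0.1
  A: 0.065
  F: 0.059
  C: 0.12
Normalizing constant = 0.459.
The ratio is 0.115 / 0.1 (the normalizer cancels) = 1.150.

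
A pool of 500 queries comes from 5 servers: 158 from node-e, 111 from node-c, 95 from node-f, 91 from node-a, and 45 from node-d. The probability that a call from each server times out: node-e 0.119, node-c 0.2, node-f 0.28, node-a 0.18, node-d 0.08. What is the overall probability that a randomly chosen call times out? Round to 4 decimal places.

0.1752

Unnormalized posteriors (prior × likelihood):
  node-e: 0.316 × 0.119 = 0.037604
  node-c: 0.222 × 0.2 = 0.0444
  node-f: 0.19 × 0.28 = 0.0532
  node-a: 0.182 × 0.18 = 0.03276
  node-d: 0.09 × 0.08 = 0.0072
P(timeout) = 0.037604 + 0.0444 + 0.0532 + 0.03276 + 0.0072 = 0.175164 → 0.1752.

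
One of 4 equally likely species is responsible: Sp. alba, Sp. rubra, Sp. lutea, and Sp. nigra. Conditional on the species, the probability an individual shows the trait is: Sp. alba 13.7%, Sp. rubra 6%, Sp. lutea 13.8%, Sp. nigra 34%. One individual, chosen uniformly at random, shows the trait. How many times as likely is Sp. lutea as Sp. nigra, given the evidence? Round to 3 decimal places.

0.406

With a uniform prior (1/4 each), posterior ∝ likelihood:
  Sp. alba: 0.137
  Sp. rubra: 0.06
  Sp. lutea: 0.138
  Sp. nigra: 0.34
Total = 0.675.
The ratio is 0.138 / 0.34 (the normalizer cancels) = 0.406.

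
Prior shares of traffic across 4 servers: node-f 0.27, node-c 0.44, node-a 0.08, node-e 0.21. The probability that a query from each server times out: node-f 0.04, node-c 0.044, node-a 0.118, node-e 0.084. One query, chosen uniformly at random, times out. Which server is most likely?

Compute prior × likelihood for every hypothesis:
  node-f: 0.27 × 0.04 = 0.0108
  node-c: 0.44 × 0.044 = 0.01936
  node-a: 0.08 × 0.118 = 0.00944
  node-e: 0.21 × 0.084 = 0.01764
Normalizing constant = 0.05724.
Largest term belongs to node-c, so node-c is most probable.

node-c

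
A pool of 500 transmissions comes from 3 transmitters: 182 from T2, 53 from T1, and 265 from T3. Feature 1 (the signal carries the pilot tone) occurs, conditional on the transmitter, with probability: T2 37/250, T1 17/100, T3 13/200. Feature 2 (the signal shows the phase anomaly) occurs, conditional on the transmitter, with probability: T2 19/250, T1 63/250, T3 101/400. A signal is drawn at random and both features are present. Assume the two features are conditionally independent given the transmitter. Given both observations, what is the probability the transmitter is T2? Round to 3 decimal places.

0.236

By Bayes' rule, posterior ∝ prior × likelihood:
  T2: 0.364 × 0.148 × 0.076 = 0.004094272
  T1: 0.106 × 0.17 × 0.252 = 0.00454104
  T3: 0.53 × 0.065 × 0.2525 = 0.008698625
Total = 0.017333937.
P(T2 | evidence) = 0.004094272 / 0.017333937 ≈ 0.236.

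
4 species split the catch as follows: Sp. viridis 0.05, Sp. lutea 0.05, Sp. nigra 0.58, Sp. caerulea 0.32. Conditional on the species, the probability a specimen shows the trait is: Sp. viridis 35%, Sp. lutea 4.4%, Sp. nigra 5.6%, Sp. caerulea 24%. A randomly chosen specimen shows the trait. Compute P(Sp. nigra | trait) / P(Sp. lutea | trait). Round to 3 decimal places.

Compute prior × likelihood for every hypothesis:
  Sp. viridis: 0.05 × 0.35 = 0.0175
  Sp. lutea: 0.05 × 0.044 = 0.0022
  Sp. nigra: 0.58 × 0.056 = 0.03248
  Sp. caerulea: 0.32 × 0.24 = 0.0768
Normalizing constant = 0.12898.
The ratio is 0.03248 / 0.0022 (the normalizer cancels) = 14.764.

14.764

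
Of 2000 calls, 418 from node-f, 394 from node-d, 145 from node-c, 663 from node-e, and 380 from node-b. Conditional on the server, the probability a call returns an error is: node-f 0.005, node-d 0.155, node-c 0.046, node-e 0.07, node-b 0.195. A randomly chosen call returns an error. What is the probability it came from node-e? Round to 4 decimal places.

Unnormalized posteriors (prior × likelihood):
  node-f: 0.209 × 0.005 = 0.001045
  node-d: 0.197 × 0.155 = 0.030535
  node-c: 0.0725 × 0.046 = 0.003335
  node-e: 0.3315 × 0.07 = 0.023205
  node-b: 0.19 × 0.195 = 0.03705
Total = 0.09517.
P(node-e | evidence) = 0.023205 / 0.09517 ≈ 0.2438.

0.2438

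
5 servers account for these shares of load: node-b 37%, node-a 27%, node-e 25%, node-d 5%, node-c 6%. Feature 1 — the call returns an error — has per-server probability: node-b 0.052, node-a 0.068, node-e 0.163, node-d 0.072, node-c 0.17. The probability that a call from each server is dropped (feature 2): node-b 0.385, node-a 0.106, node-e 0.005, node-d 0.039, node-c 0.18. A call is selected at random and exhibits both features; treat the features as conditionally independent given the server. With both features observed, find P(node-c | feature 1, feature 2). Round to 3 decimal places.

By Bayes' rule, posterior ∝ prior × likelihood:
  node-b: 0.37 × 0.052 × 0.385 = 0.0074074
  node-a: 0.27 × 0.068 × 0.106 = 0.00194616
  node-e: 0.25 × 0.163 × 0.005 = 0.00020375
  node-d: 0.05 × 0.072 × 0.039 = 0.0001404
  node-c: 0.06 × 0.17 × 0.18 = 0.001836
Sum = 0.01153371.
P(node-c | evidence) = 0.001836 / 0.01153371 ≈ 0.159.

0.159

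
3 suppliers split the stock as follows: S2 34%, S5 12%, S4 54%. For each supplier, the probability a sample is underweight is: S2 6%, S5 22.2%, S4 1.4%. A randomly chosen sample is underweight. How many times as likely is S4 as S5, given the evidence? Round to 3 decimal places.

0.284

Compute prior × likelihood for every hypothesis:
  S2: 0.34 × 0.06 = 0.0204
  S5: 0.12 × 0.222 = 0.02664
  S4: 0.54 × 0.014 = 0.00756
Sum = 0.0546.
The ratio is 0.00756 / 0.02664 (the normalizer cancels) = 0.284.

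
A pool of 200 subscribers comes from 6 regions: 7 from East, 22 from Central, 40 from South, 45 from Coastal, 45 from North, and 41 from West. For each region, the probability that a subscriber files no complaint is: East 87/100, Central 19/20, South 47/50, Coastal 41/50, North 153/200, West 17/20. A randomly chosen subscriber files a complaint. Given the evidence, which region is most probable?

North

Taking complements, P(complaint | each) = East 0.13, Central 0.05, South 0.06, Coastal 0.18, North 0.235, West 0.15.
Prior × likelihood for each hypothesis:
  East: 0.035 × 0.13 = 0.00455
  Central: 0.11 × 0.05 = 0.0055
  South: 0.2 × 0.06 = 0.012
  Coastal: 0.225 × 0.18 = 0.0405
  North: 0.225 × 0.235 = 0.052875
  West: 0.205 × 0.15 = 0.03075
Normalizing constant = 0.146175.
Largest term belongs to North, so North is most probable.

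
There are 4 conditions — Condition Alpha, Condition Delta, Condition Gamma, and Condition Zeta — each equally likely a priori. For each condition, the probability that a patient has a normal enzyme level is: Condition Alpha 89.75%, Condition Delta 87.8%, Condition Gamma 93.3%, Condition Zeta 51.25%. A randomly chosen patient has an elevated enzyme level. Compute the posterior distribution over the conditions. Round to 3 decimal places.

Condition Alpha 0.132, Condition Delta 0.157, Condition Gamma 0.086, Condition Zeta 0.626

Taking complements, P(elevated | each) = Condition Alpha 0.1025, Condition Delta 0.122, Condition Gamma 0.067, Condition Zeta 0.4875.
With a uniform prior (1/4 each), posterior ∝ likelihood:
  Condition Alpha: 0.1025
  Condition Delta: 0.122
  Condition Gamma: 0.067
  Condition Zeta: 0.4875
Total = 0.779.
P(Condition Alpha | elevated) = 0.1025/0.779 ≈ 0.132
P(Condition Delta | elevated) = 0.122/0.779 ≈ 0.157
P(Condition Gamma | elevated) = 0.067/0.779 ≈ 0.086
P(Condition Zeta | elevated) = 0.4875/0.779 ≈ 0.626
(Check: 0.132+0.157+0.086+0.626 = 1.001.)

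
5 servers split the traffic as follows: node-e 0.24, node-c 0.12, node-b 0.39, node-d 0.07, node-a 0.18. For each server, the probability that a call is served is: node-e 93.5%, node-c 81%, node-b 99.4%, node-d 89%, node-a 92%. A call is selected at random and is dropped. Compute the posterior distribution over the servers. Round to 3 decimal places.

Taking complements, P(dropped | each) = node-e 0.065, node-c 0.19, node-b 0.006, node-d 0.11, node-a 0.08.
Prior × likelihood for each hypothesis:
  node-e: 0.24 × 0.065 = 0.0156
  node-c: 0.12 × 0.19 = 0.0228
  node-b: 0.39 × 0.006 = 0.00234
  node-d: 0.07 × 0.11 = 0.0077
  node-a: 0.18 × 0.08 = 0.0144
Sum = 0.06284.
P(node-e | dropped) = 0.0156/0.06284 ≈ 0.248
P(node-c | dropped) = 0.0228/0.06284 ≈ 0.363
P(node-b | dropped) = 0.00234/0.06284 ≈ 0.037
P(node-d | dropped) = 0.0077/0.06284 ≈ 0.123
P(node-a | dropped) = 0.0144/0.06284 ≈ 0.229

node-e 0.248, node-c 0.363, node-b 0.037, node-d 0.123, node-a 0.229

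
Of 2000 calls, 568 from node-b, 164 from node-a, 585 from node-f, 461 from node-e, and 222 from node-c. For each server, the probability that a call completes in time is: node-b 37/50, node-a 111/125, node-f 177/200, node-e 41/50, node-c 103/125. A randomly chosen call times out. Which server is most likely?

node-b

Taking complements, P(timeout | each) = node-b 0.26, node-a 0.112, node-f 0.115, node-e 0.18, node-c 0.176.
Compute prior × likelihood for every hypothesis:
  node-b: 0.284 × 0.26 = 0.07384
  node-a: 0.082 × 0.112 = 0.009184
  node-f: 0.2925 × 0.115 = 0.0336375
  node-e: 0.2305 × 0.18 = 0.04149
  node-c: 0.111 × 0.176 = 0.019536
Total = 0.1776875.
Largest term belongs to node-b, so node-b is most probable.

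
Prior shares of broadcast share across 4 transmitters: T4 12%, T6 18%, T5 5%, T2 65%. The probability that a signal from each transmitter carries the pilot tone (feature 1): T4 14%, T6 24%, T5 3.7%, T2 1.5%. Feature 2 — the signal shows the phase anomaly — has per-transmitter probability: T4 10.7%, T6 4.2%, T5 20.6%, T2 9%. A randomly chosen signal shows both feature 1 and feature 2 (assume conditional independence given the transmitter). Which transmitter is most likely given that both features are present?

Prior × likelihood for each hypothesis:
  T4: 0.12 × 0.14 × 0.107 = 0.0017976
  T6: 0.18 × 0.24 × 0.042 = 0.0018144
  T5: 0.05 × 0.037 × 0.206 = 0.0003811
  T2: 0.65 × 0.015 × 0.09 = 0.0008775
Total = 0.0048706.
Largest term belongs to T6, so T6 is most probable.

T6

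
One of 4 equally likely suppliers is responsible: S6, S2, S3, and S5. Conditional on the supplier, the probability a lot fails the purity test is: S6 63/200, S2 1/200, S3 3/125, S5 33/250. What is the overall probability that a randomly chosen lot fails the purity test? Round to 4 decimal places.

With a uniform prior (1/4 each), posterior ∝ likelihood:
  S6: 0.315
  S2: 0.005
  S3: 0.024
  S5: 0.132
P(off-spec) = (1/4) × (0.315 + 0.005 + 0.024 + 0.132) = 0.476/4 ≈ 0.1190.

0.1190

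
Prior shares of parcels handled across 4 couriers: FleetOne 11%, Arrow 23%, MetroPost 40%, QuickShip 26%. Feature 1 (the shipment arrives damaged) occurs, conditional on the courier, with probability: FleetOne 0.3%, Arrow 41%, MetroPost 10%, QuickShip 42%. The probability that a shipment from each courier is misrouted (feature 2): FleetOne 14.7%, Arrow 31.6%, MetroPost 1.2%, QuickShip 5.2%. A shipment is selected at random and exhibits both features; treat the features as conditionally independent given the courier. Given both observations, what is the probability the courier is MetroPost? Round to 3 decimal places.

By Bayes' rule, posterior ∝ prior × likelihood:
  FleetOne: 0.11 × 0.003 × 0.147 = 0.00004851
  Arrow: 0.23 × 0.41 × 0.316 = 0.0297988
  MetroPost: 0.4 × 0.1 × 0.012 = 0.00048
  QuickShip: 0.26 × 0.42 × 0.052 = 0.0056784
Sum = 0.03600571.
P(MetroPost | evidence) = 0.00048 / 0.03600571 ≈ 0.013.

0.013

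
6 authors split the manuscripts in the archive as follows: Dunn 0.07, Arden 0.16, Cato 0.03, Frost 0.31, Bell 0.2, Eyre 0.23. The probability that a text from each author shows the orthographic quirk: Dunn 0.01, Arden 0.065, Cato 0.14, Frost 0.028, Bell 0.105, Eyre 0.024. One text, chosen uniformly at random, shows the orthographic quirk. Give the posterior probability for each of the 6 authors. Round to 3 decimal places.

Dunn 0.014, Arden 0.206, Cato 0.083, Frost 0.172, Bell 0.416, Eyre 0.109

Unnormalized posteriors (prior × likelihood):
  Dunn: 0.07 × 0.01 = 0.0007
  Arden: 0.16 × 0.065 = 0.0104
  Cato: 0.03 × 0.14 = 0.0042
  Frost: 0.31 × 0.028 = 0.00868
  Bell: 0.2 × 0.105 = 0.021
  Eyre: 0.23 × 0.024 = 0.00552
Normalizing constant = 0.0505.
P(Dunn | quirk) = 0.0007/0.0505 ≈ 0.014
P(Arden | quirk) = 0.0104/0.0505 ≈ 0.206
P(Cato | quirk) = 0.0042/0.0505 ≈ 0.083
P(Frost | quirk) = 0.00868/0.0505 ≈ 0.172
P(Bell | quirk) = 0.021/0.0505 ≈ 0.416
P(Eyre | quirk) = 0.00552/0.0505 ≈ 0.109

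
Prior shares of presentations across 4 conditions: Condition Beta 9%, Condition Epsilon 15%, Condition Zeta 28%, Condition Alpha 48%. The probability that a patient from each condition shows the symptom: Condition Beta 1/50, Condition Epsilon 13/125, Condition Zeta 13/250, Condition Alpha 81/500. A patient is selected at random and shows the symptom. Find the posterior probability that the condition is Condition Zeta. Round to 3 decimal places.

0.133

By Bayes' rule, posterior ∝ prior × likelihood:
  Condition Beta: 0.09 × 0.02 = 0.0018
  Condition Epsilon: 0.15 × 0.104 = 0.0156
  Condition Zeta: 0.28 × 0.052 = 0.01456
  Condition Alpha: 0.48 × 0.162 = 0.07776
Sum = 0.10972.
P(Condition Zeta | evidence) = 0.01456 / 0.10972 ≈ 0.133.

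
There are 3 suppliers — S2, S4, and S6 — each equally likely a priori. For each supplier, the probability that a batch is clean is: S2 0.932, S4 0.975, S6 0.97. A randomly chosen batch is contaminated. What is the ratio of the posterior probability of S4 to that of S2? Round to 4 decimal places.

Taking complements, P(contaminated | each) = S2 0.068, S4 0.025, S6 0.03.
With a uniform prior (1/3 each), posterior ∝ likelihood:
  S2: 0.068
  S4: 0.025
  S6: 0.03
Total = 0.123.
The ratio is 0.025 / 0.068 (the normalizer cancels) = 0.3676.

0.3676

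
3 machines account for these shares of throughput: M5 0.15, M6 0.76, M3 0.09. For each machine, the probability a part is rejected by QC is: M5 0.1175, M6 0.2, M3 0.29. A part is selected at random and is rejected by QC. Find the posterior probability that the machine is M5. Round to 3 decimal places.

Unnormalized posteriors (prior × likelihood):
  M5: 0.15 × 0.1175 = 0.017625
  M6: 0.76 × 0.2 = 0.152
  M3: 0.09 × 0.29 = 0.0261
Sum = 0.195725.
P(M5 | evidence) = 0.017625 / 0.195725 ≈ 0.090.

0.090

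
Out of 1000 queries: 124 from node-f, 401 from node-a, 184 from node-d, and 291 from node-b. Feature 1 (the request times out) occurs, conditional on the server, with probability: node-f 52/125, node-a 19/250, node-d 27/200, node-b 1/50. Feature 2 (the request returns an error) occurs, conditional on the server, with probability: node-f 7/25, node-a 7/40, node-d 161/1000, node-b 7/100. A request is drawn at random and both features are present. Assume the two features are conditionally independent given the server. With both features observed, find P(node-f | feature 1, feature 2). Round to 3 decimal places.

By Bayes' rule, posterior ∝ prior × likelihood:
  node-f: 0.124 × 0.416 × 0.28 = 0.01444352
  node-a: 0.401 × 0.076 × 0.175 = 0.0053333
  node-d: 0.184 × 0.135 × 0.161 = 0.00399924
  node-b: 0.291 × 0.02 × 0.07 = 0.0004074
Normalizing constant = 0.02418346.
P(node-f | evidence) = 0.01444352 / 0.02418346 ≈ 0.597.

0.597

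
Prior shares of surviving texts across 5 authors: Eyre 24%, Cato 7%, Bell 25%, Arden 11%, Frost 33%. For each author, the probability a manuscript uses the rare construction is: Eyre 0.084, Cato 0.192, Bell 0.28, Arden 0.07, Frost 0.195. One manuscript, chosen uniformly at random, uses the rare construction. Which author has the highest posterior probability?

By Bayes' rule, posterior ∝ prior × likelihood:
  Eyre: 0.24 × 0.084 = 0.02016
  Cato: 0.07 × 0.192 = 0.01344
  Bell: 0.25 × 0.28 = 0.07
  Arden: 0.11 × 0.07 = 0.0077
  Frost: 0.33 × 0.195 = 0.06435
Normalizing constant = 0.17565.
Largest term belongs to Bell, so Bell is most probable.

Bell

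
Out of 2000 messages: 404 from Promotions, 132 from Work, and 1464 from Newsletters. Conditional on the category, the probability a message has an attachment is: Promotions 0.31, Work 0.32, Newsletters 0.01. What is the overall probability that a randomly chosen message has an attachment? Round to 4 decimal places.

Compute prior × likelihood for every hypothesis:
  Promotions: 0.202 × 0.31 = 0.06262
  Work: 0.066 × 0.32 = 0.02112
  Newsletters: 0.732 × 0.01 = 0.00732
P(attachment) = 0.06262 + 0.02112 + 0.00732 = 0.09106 → 0.0911.

0.0911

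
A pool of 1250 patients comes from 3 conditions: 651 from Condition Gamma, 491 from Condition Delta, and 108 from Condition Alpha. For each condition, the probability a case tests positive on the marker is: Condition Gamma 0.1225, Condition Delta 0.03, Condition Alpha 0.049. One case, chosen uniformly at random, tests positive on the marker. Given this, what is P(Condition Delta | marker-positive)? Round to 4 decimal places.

By Bayes' rule, posterior ∝ prior × likelihood:
  Condition Gamma: 0.5208 × 0.1225 = 0.063798
  Condition Delta: 0.3928 × 0.03 = 0.011784
  Condition Alpha: 0.0864 × 0.049 = 0.0042336
Normalizing constant = 0.0798156.
P(Condition Delta | evidence) = 0.011784 / 0.0798156 ≈ 0.1476.

0.1476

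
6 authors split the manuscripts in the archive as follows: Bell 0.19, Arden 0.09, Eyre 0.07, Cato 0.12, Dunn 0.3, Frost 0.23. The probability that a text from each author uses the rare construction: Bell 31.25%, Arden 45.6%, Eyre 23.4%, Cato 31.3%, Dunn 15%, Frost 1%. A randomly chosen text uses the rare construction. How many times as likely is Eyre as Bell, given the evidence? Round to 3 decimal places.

Compute prior × likelihood for every hypothesis:
  Bell: 0.19 × 0.3125 = 0.059375
  Arden: 0.09 × 0.456 = 0.04104
  Eyre: 0.07 × 0.234 = 0.01638
  Cato: 0.12 × 0.313 = 0.03756
  Dunn: 0.3 × 0.15 = 0.045
  Frost: 0.23 × 0.01 = 0.0023
Sum = 0.201655.
The ratio is 0.01638 / 0.059375 (the normalizer cancels) = 0.276.

0.276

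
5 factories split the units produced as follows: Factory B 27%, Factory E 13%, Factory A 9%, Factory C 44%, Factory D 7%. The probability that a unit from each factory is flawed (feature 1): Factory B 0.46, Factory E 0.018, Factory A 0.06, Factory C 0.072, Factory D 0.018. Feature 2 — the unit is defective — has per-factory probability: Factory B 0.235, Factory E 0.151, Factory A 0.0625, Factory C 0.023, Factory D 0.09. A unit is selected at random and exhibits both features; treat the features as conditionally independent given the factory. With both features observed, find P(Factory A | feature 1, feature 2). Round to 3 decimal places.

Prior × likelihood for each hypothesis:
  Factory B: 0.27 × 0.46 × 0.235 = 0.029187
  Factory E: 0.13 × 0.018 × 0.151 = 0.00035334
  Factory A: 0.09 × 0.06 × 0.0625 = 0.0003375
  Factory C: 0.44 × 0.072 × 0.023 = 0.00072864
  Factory D: 0.07 × 0.018 × 0.09 = 0.0001134
Total = 0.03071988.
P(Factory A | evidence) = 0.0003375 / 0.03071988 ≈ 0.011.

0.011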